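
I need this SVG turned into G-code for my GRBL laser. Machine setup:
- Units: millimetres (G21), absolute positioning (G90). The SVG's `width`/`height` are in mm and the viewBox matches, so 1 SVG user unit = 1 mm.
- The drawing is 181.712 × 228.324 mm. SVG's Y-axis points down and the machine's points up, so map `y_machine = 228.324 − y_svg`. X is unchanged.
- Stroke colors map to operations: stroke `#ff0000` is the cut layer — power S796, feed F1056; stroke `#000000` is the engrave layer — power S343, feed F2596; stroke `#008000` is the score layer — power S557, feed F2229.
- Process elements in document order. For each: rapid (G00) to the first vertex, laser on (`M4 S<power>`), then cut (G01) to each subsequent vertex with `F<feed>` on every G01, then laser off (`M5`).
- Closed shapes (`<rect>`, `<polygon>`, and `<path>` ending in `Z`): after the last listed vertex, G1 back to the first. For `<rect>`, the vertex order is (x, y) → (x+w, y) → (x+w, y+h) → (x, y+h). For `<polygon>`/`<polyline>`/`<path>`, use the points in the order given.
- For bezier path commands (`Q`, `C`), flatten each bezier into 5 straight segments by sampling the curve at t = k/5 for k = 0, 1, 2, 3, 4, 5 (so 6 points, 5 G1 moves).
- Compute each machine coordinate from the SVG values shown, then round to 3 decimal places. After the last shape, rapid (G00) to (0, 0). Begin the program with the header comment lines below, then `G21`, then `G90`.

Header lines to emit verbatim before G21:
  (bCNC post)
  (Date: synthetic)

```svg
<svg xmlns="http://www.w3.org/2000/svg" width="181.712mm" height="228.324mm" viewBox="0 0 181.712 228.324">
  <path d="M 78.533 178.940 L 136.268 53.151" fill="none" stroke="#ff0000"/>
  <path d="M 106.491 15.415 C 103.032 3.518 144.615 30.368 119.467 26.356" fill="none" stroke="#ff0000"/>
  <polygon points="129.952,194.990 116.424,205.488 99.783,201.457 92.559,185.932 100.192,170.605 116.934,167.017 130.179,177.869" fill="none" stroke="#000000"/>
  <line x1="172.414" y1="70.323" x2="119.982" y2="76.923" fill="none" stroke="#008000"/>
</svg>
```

(bCNC post)
(Date: synthetic)
G21
G90
G00 X78.533 Y49.384
M4 S796
G01 X136.268 Y175.173 F1056
M5
G00 X106.491 Y212.909
M4 S796
G01 X108.926 Y215.954 F1056
G01 X116.807 Y213.042 F1056
G01 X124.767 Y207.512 F1056
G01 X127.442 Y202.707 F1056
G01 X119.467 Y201.968 F1056
M5
G00 X129.952 Y33.334
M4 S343
G01 X116.424 Y22.836 F2596
G01 X99.783 Y26.867 F2596
G01 X92.559 Y42.392 F2596
G01 X100.192 Y57.719 F2596
G01 X116.934 Y61.307 F2596
G01 X130.179 Y50.455 F2596
G01 X129.952 Y33.334 F2596
M5
G00 X172.414 Y158.001
M4 S557
G01 X119.982 Y151.401 F2229
M5
G00 X0.000 Y0.000

1 u = 1 mm; y_m = 228.324 − y.

[1] `<path>` line segment, #ff0000→cut S796 F1056: (78.533,49.384) → (136.268,175.173)

[2] `<path>` cubic bezier, #ff0000→cut S796 F1056: (106.491,212.909) → (108.926,215.954) → (116.807,213.042) → (124.767,207.512) → (127.442,202.707) → (119.467,201.968)

[3] `<polygon>` regular polygon, #000000→engrave S343 F2596: (129.952,33.334) → (116.424,22.836) → (99.783,26.867) → (92.559,42.392) → (100.192,57.719) → (116.934,61.307) → (130.179,50.455) → (129.952,33.334) (closed)

[4] `<line>` line segment, #008000→score S557 F2229: (172.414,158.001) → (119.982,151.401)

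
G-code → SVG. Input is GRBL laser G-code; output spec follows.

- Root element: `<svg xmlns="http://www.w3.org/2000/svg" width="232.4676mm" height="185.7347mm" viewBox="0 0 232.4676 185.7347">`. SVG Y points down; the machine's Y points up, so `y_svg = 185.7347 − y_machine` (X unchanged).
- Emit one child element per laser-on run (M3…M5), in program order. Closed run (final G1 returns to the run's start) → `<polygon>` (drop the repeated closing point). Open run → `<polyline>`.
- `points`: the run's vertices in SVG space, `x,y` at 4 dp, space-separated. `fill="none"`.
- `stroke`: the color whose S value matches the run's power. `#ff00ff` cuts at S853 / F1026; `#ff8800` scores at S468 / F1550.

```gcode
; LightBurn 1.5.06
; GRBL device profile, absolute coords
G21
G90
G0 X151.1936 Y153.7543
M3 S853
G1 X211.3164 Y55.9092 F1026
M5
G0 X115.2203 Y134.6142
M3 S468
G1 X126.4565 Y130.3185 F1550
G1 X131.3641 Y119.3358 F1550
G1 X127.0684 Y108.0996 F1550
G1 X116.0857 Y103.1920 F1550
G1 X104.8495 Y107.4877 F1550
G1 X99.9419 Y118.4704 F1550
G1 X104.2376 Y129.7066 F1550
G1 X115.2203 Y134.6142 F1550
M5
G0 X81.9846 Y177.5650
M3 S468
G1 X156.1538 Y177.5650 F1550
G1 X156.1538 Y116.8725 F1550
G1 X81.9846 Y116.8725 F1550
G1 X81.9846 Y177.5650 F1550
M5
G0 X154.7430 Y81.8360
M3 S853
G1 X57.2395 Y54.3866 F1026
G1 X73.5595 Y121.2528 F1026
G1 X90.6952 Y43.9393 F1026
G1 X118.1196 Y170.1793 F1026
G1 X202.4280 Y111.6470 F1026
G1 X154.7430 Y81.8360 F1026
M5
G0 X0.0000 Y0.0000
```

<svg xmlns="http://www.w3.org/2000/svg" width="232.4676mm" height="185.7347mm" viewBox="0 0 232.4676 185.7347">
  <polyline points="151.1936,31.9804 211.3164,129.8255" fill="none" stroke="#ff00ff"/>
  <polygon points="115.2203,51.1205 126.4565,55.4162 131.3641,66.3989 127.0684,77.6351 116.0857,82.5427 104.8495,78.2470 99.9419,67.2643 104.2376,56.0281" fill="none" stroke="#ff8800"/>
  <polygon points="81.9846,8.1697 156.1538,8.1697 156.1538,68.8622 81.9846,68.8622" fill="none" stroke="#ff8800"/>
  <polygon points="154.7430,103.8987 57.2395,131.3481 73.5595,64.4819 90.6952,141.7954 118.1196,15.5554 202.4280,74.0877" fill="none" stroke="#ff00ff"/>
</svg>

y_svg = 185.7347 − y_m.

[1] S853→`#ff00ff` (cut); open run; points: 151.1936,31.9804 211.3164,129.8255

[2] S468→`#ff8800` (score); closed run; points: 115.2203,51.1205 126.4565,55.4162 131.3641,66.3989 127.0684,77.6351 116.0857,82.5427 104.8495,78.2470 99.9419,67.2643 104.2376,56.0281

[3] S468→`#ff8800` (score); closed run; points: 81.9846,8.1697 156.1538,8.1697 156.1538,68.8622 81.9846,68.8622

[4] S853→`#ff00ff` (cut); closed run; points: 154.7430,103.8987 57.2395,131.3481 73.5595,64.4819 90.6952,141.7954 118.1196,15.5554 202.4280,74.0877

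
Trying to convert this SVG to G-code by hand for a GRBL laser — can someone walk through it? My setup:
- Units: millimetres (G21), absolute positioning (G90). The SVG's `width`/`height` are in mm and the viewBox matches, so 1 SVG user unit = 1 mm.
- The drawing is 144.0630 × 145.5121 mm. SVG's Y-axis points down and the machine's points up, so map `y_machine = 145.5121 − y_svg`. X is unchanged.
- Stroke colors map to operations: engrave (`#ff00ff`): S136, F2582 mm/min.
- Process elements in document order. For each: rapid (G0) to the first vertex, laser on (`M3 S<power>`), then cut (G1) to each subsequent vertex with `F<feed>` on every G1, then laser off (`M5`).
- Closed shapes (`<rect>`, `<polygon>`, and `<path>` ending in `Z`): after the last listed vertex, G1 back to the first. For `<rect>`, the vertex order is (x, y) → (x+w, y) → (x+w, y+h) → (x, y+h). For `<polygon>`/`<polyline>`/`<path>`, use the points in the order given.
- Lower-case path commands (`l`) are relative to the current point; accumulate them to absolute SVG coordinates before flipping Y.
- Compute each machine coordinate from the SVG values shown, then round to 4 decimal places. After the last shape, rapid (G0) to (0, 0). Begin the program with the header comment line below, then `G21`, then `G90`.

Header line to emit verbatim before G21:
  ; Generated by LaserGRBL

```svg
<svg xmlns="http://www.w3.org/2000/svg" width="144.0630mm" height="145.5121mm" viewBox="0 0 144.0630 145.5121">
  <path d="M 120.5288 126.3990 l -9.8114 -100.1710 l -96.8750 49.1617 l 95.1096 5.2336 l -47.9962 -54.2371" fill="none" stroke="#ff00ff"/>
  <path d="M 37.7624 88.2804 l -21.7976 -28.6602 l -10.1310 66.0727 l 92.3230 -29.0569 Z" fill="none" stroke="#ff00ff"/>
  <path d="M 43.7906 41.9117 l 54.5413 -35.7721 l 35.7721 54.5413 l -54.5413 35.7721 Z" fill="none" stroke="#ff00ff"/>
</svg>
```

Since the viewBox matches the mm dimensions, user units are millimetres directly. The only transform is the Y-flip y_m = 145.5121 − y_svg.

Shape 1 is a open polyline drawn with `<path>`. Its stroke #ff00ff means engrave at S136, F2582. After flipping Y the toolpath is (120.5288,19.1131) → (110.7174,119.2841) → (13.8424,70.1224) → (108.9520,64.8888) → (60.9558,119.1259).

Shape 2 is a closed polygon drawn with `<path>`. Its stroke #ff00ff means engrave at S136, F2582. After flipping Y the toolpath is (37.7624,57.2317) → (15.9648,85.8919) → (5.8338,19.8192) → (98.1568,48.8761) → (37.7624,57.2317), returning to the start.

Shape 3 is a regular polygon drawn with `<path>`. Its stroke #ff00ff means engrave at S136, F2582. After flipping Y the toolpath is (43.7906,103.6004) → (98.3319,139.3725) → (134.1040,84.8312) → (79.5627,49.0591) → (43.7906,103.6004), returning to the start.

; Generated by LaserGRBL
G21
G90
G0 X120.5288 Y19.1131
M3 S136
G1 X110.7174 Y119.2841 F2582
G1 X13.8424 Y70.1224 F2582
G1 X108.9520 Y64.8888 F2582
G1 X60.9558 Y119.1259 F2582
M5
G0 X37.7624 Y57.2317
M3 S136
G1 X15.9648 Y85.8919 F2582
G1 X5.8338 Y19.8192 F2582
G1 X98.1568 Y48.8761 F2582
G1 X37.7624 Y57.2317 F2582
M5
G0 X43.7906 Y103.6004
M3 S136
G1 X98.3319 Y139.3725 F2582
G1 X134.1040 Y84.8312 F2582
G1 X79.5627 Y49.0591 F2582
G1 X43.7906 Y103.6004 F2582
M5
G0 X0.0000 Y0.0000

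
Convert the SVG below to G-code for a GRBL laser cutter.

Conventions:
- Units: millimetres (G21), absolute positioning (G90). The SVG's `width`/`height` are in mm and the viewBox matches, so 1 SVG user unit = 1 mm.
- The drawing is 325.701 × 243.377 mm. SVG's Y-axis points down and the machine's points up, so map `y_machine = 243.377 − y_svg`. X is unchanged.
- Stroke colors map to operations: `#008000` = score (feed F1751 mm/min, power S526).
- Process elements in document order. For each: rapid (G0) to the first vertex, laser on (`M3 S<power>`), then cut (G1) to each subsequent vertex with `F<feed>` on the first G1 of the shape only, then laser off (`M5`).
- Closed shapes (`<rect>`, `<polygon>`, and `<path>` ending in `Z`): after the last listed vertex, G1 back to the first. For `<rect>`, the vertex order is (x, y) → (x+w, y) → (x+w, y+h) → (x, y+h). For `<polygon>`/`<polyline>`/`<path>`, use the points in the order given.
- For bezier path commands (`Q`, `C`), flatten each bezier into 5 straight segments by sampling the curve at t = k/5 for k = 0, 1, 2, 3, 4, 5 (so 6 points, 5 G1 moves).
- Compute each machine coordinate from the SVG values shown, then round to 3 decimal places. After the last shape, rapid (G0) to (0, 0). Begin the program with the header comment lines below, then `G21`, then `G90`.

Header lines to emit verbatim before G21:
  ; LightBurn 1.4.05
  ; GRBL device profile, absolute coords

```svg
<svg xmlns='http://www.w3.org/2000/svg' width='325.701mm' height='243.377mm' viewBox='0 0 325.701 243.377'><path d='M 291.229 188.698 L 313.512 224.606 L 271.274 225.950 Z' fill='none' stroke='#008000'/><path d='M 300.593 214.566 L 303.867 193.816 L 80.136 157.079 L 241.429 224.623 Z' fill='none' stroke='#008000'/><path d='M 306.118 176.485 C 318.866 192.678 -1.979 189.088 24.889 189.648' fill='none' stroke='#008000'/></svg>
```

; LightBurn 1.4.05
; GRBL device profile, absolute coords
G21
G90
G0 X291.229 Y54.679
M3 S526
G1 X313.512 Y18.771 F1751
G1 X271.274 Y17.427
G1 X291.229 Y54.679
M5
G0 X300.593 Y28.811
M3 S526
G1 X303.867 Y49.561 F1751
G1 X80.136 Y86.298
G1 X241.429 Y18.754
G1 X300.593 Y28.811
M5
G0 X306.118 Y66.892
M3 S526
G1 X279.186 Y59.359 F1751
G1 X204.895 Y55.425
G1 X115.946 Y53.941
G1 X45.043 Y53.758
G1 X24.889 Y53.729
M5
G0 X0.000 Y0.000

viewBox `0 0 325.701 243.377` with mm width/height → 1 unit = 1 mm. Flip: y_m = 243.377 − y_svg.

**Shape 1** — `<path>` regular polygon, stroke `#008000` → score (S526, F1751). Machine vertices: (291.229,54.679) → (313.512,18.771) → (271.274,17.427) → (291.229,54.679). Closed: final G1 returns to the first vertex.

**Shape 2** — `<path>` closed polygon, stroke `#008000` → score (S526, F1751). Machine vertices: (300.593,28.811) → (303.867,49.561) → (80.136,86.298) → (241.429,18.754) → (300.593,28.811). Closed: final G1 returns to the first vertex.

**Shape 3** — `<path>` cubic bezier, stroke `#008000` → score (S526, F1751). Control points (SVG): P0=(306.118,176.485), P1=(318.866,192.678), P2=(-1.979,189.088), P3=(24.889,189.648); sampled at t=k/5. Machine vertices: (306.118,66.892) → (279.186,59.359) → (204.895,55.425) → (115.946,53.941) → (45.043,53.758) → (24.889,53.729). Open path.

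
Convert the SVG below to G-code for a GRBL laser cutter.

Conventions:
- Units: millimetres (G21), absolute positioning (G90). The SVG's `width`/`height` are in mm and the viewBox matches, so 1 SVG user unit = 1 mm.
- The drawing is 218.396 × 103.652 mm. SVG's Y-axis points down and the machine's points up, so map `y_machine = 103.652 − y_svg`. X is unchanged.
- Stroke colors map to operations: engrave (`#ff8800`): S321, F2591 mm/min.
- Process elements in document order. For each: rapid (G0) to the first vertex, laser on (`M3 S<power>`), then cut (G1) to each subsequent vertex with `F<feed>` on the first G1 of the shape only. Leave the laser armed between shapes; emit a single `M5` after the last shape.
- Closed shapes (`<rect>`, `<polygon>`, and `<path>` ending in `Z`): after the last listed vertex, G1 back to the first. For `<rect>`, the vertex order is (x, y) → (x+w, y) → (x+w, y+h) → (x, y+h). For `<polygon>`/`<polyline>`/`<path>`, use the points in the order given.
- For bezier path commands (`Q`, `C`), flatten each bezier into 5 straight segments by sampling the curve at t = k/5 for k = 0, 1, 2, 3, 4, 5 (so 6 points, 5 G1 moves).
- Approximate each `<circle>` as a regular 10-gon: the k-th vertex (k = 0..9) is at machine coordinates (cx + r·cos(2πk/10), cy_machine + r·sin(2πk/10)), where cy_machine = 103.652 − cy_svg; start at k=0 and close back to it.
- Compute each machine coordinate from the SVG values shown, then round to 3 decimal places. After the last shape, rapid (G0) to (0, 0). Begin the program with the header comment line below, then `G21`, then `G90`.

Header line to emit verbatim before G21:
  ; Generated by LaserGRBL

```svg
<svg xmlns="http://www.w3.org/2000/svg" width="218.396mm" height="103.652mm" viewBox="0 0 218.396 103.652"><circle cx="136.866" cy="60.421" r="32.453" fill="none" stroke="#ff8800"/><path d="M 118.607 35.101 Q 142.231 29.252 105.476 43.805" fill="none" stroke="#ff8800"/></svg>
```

; Generated by LaserGRBL
G21
G90
G0 X169.319 Y43.231
M3 S321
G1 X163.121 Y62.306 F2591
G1 X146.895 Y74.096
G1 X126.837 Y74.096
G1 X110.611 Y62.306
G1 X104.413 Y43.231
G1 X110.611 Y24.156
G1 X126.837 Y12.366
G1 X146.895 Y12.366
G1 X163.121 Y24.156
G1 X169.319 Y43.231
G0 X118.607 Y68.551
M3 S321
G1 X125.641 Y70.075 F2591
G1 X127.846 Y69.966
G1 X125.219 Y68.225
G1 X117.763 Y64.852
G1 X105.476 Y59.847
M5
G0 X0.000 Y0.000

Since the viewBox matches the mm dimensions, user units are millimetres directly. The only transform is the Y-flip y_m = 103.652 − y_svg.

Shape 1 is a circle drawn with `<circle>`. Its stroke #ff8800 means engrave at S321, F2591. After flipping Y the toolpath is (169.319,43.231) → (163.121,62.306) → (146.895,74.096) → (126.837,74.096) → (110.611,62.306) → (104.413,43.231) → (110.611,24.156) → (126.837,12.366) → (146.895,12.366) → (163.121,24.156) → (169.319,43.231), returning to the start.

Shape 2 is a quadratic bezier drawn with `<path>`. Its stroke #ff8800 means engrave at S321, F2591. After flipping Y the toolpath is (118.607,68.551) → (125.641,70.075) → (127.846,69.966) → (125.219,68.225) → (117.763,64.852) → (105.476,59.847).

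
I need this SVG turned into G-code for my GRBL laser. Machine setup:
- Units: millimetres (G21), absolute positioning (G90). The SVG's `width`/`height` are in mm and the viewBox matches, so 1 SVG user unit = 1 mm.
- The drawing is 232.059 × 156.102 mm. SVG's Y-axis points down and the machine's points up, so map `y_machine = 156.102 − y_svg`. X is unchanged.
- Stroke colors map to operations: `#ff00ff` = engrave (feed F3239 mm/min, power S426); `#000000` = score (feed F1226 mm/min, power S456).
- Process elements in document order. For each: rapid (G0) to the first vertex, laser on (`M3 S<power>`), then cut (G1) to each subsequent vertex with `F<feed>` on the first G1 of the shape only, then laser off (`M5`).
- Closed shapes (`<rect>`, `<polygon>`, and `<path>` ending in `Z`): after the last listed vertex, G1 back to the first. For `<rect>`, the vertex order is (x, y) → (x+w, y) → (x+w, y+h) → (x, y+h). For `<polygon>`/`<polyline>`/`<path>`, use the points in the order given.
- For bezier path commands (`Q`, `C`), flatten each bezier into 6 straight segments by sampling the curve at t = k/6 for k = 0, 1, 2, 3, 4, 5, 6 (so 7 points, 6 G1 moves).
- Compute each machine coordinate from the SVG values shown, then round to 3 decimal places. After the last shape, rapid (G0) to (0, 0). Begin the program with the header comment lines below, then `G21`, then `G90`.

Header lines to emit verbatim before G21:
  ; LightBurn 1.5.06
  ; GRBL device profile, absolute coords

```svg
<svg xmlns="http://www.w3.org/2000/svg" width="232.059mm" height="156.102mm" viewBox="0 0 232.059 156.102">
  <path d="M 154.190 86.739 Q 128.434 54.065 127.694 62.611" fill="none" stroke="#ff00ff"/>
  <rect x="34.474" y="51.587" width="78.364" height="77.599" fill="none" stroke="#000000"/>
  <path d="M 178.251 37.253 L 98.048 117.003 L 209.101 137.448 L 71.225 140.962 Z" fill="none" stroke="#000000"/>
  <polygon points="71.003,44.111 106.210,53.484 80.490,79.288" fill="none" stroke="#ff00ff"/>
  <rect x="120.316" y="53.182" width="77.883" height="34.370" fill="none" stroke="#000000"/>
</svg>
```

; LightBurn 1.5.06
; GRBL device profile, absolute coords
G21
G90
G0 X154.190 Y69.363
M3 S426
G1 X146.300 Y79.109 F3239
G1 X139.799 Y86.566
G1 X134.688 Y91.732
G1 X130.967 Y94.608
G1 X128.636 Y95.195
G1 X127.694 Y93.491
M5
G0 X34.474 Y104.515
M3 S456
G1 X112.838 Y104.515 F1226
G1 X112.838 Y26.916
G1 X34.474 Y26.916
G1 X34.474 Y104.515
M5
G0 X178.251 Y118.849
M3 S456
G1 X98.048 Y39.099 F1226
G1 X209.101 Y18.654
G1 X71.225 Y15.140
G1 X178.251 Y118.849
M5
G0 X71.003 Y111.991
M3 S426
G1 X106.210 Y102.618 F3239
G1 X80.490 Y76.814
G1 X71.003 Y111.991
M5
G0 X120.316 Y102.920
M3 S456
G1 X198.199 Y102.920 F1226
G1 X198.199 Y68.550
G1 X120.316 Y68.550
G1 X120.316 Y102.920
M5
G0 X0.000 Y0.000

1 u = 1 mm; y_m = 156.102 − y.

[1] `<path>` quadratic bezier, #ff00ff→engrave S426 F3239: (154.190,69.363) → (146.300,79.109) → (139.799,86.566) → (134.688,91.732) → (130.967,94.608) → (128.636,95.195) → (127.694,93.491)

[2] `<rect>` rectangle, #000000→score S456 F1226: (34.474,104.515) → (112.838,104.515) → (112.838,26.916) → (34.474,26.916) → (34.474,104.515) (closed)

[3] `<path>` closed polygon, #000000→score S456 F1226: (178.251,118.849) → (98.048,39.099) → (209.101,18.654) → (71.225,15.140) → (178.251,118.849) (closed)

[4] `<polygon>` regular polygon, #ff00ff→engrave S426 F3239: (71.003,111.991) → (106.210,102.618) → (80.490,76.814) → (71.003,111.991) (closed)

[5] `<rect>` rectangle, #000000→score S456 F1226: (120.316,102.920) → (198.199,102.920) → (198.199,68.550) → (120.316,68.550) → (120.316,102.920) (closed)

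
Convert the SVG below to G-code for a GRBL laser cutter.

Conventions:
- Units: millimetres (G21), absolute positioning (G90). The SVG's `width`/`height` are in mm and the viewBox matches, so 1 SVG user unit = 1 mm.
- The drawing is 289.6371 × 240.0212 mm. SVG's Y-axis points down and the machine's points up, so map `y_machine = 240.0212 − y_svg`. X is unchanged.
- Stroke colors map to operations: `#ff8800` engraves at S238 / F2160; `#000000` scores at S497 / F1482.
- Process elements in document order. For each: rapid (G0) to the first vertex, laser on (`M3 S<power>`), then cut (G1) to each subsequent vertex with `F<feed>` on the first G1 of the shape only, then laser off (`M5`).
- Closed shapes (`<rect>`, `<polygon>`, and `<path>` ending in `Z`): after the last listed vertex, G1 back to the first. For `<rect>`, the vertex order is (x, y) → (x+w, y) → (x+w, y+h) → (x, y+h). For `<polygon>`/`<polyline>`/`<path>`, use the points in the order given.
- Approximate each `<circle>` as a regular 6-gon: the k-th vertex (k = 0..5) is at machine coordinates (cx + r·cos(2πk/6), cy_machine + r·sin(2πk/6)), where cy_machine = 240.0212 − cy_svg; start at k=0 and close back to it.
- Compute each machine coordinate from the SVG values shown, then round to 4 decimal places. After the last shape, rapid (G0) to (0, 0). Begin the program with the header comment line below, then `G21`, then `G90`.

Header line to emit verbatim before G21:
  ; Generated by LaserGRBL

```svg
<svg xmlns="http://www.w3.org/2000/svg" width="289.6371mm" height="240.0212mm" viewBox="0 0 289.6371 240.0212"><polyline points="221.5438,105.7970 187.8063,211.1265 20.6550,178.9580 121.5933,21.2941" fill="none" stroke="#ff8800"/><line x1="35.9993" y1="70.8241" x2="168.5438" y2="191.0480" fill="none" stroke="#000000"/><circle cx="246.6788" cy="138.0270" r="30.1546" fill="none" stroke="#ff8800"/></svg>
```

1 u = 1 mm; y_m = 240.0212 − y.

[1] `<polyline>` open polyline, #ff8800→engrave S238 F2160: (221.5438,134.2242) → (187.8063,28.8947) → (20.6550,61.0632) → (121.5933,218.7271)

[2] `<line>` line segment, #000000→score S497 F1482: (35.9993,169.1971) → (168.5438,48.9732)

[3] `<circle>` circle, #ff8800→engrave S238 F2160: (276.8334,101.9942) → (261.7561,128.1088) → (231.6015,128.1088) → (216.5242,101.9942) → (231.6015,75.8796) → (261.7561,75.8796) → (276.8334,101.9942) (closed)

; Generated by LaserGRBL
G21
G90
G0 X221.5438 Y134.2242
M3 S238
G1 X187.8063 Y28.8947 F2160
G1 X20.6550 Y61.0632
G1 X121.5933 Y218.7271
M5
G0 X35.9993 Y169.1971
M3 S497
G1 X168.5438 Y48.9732 F1482
M5
G0 X276.8334 Y101.9942
M3 S238
G1 X261.7561 Y128.1088 F2160
G1 X231.6015 Y128.1088
G1 X216.5242 Y101.9942
G1 X231.6015 Y75.8796
G1 X261.7561 Y75.8796
G1 X276.8334 Y101.9942
M5
G0 X0.0000 Y0.0000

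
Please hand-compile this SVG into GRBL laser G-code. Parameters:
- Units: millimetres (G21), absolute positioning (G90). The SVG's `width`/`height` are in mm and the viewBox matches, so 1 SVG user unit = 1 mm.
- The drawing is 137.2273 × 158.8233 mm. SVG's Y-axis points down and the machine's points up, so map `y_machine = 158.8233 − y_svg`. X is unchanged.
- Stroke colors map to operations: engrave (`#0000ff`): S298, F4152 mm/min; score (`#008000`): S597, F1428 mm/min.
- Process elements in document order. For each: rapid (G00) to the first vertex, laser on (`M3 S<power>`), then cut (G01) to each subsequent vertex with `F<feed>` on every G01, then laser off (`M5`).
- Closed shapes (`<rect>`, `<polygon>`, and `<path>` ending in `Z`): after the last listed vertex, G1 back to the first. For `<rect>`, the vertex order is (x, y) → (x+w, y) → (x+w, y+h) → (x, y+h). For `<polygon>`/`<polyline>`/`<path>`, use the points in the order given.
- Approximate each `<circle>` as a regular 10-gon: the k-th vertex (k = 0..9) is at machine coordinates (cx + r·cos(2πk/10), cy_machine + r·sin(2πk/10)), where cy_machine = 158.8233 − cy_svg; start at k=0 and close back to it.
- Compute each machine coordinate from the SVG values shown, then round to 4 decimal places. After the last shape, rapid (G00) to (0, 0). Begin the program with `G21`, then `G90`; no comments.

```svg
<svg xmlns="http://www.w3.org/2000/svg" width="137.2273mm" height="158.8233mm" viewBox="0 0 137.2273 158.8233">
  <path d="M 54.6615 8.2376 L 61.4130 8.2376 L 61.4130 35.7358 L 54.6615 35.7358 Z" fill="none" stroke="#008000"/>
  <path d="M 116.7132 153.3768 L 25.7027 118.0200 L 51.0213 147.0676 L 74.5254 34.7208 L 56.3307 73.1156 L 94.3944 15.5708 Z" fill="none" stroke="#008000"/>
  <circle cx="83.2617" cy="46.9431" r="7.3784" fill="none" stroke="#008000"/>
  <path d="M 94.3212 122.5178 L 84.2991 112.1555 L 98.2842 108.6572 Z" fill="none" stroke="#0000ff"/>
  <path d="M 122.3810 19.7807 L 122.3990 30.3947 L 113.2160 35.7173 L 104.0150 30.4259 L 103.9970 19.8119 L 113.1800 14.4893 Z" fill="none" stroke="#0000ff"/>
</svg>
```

G21
G90
G00 X54.6615 Y150.5857
M3 S597
G01 X61.4130 Y150.5857 F1428
G01 X61.4130 Y123.0875 F1428
G01 X54.6615 Y123.0875 F1428
G01 X54.6615 Y150.5857 F1428
M5
G00 X116.7132 Y5.4465
M3 S597
G01 X25.7027 Y40.8033 F1428
G01 X51.0213 Y11.7557 F1428
G01 X74.5254 Y124.1025 F1428
G01 X56.3307 Y85.7077 F1428
G01 X94.3944 Y143.2525 F1428
G01 X116.7132 Y5.4465 F1428
M5
G00 X90.6401 Y111.8802
M3 S597
G01 X89.2310 Y116.2171 F1428
G01 X85.5418 Y118.8975 F1428
G01 X80.9816 Y118.8975 F1428
G01 X77.2924 Y116.2171 F1428
G01 X75.8833 Y111.8802 F1428
G01 X77.2924 Y107.5433 F1428
G01 X80.9816 Y104.8629 F1428
G01 X85.5418 Y104.8629 F1428
G01 X89.2310 Y107.5433 F1428
G01 X90.6401 Y111.8802 F1428
M5
G00 X94.3212 Y36.3055
M3 S298
G01 X84.2991 Y46.6678 F4152
G01 X98.2842 Y50.1661 F4152
G01 X94.3212 Y36.3055 F4152
M5
G00 X122.3810 Y139.0426
M3 S298
G01 X122.3990 Y128.4286 F4152
G01 X113.2160 Y123.1060 F4152
G01 X104.0150 Y128.3974 F4152
G01 X103.9970 Y139.0114 F4152
G01 X113.1800 Y144.3340 F4152
G01 X122.3810 Y139.0426 F4152
M5
G00 X0.0000 Y0.0000

1 u = 1 mm; y_m = 158.8233 − y.

[1] `<path>` rectangle, #008000→score S597 F1428: (54.6615,150.5857) → (61.4130,150.5857) → (61.4130,123.0875) → (54.6615,123.0875) → (54.6615,150.5857) (closed)

[2] `<path>` closed polygon, #008000→score S597 F1428: (116.7132,5.4465) → (25.7027,40.8033) → (51.0213,11.7557) → (74.5254,124.1025) → (56.3307,85.7077) → (94.3944,143.2525) → (116.7132,5.4465) (closed)

[3] `<circle>` circle, #008000→score S597 F1428: (90.6401,111.8802) → (89.2310,116.2171) → (85.5418,118.8975) → (80.9816,118.8975) → (77.2924,116.2171) → (75.8833,111.8802) → (77.2924,107.5433) → (80.9816,104.8629) → (85.5418,104.8629) → (89.2310,107.5433) → (90.6401,111.8802) (closed)

[4] `<path>` regular polygon, #0000ff→engrave S298 F4152: (94.3212,36.3055) → (84.2991,46.6678) → (98.2842,50.1661) → (94.3212,36.3055) (closed)

[5] `<path>` regular polygon, #0000ff→engrave S298 F4152: (122.3810,139.0426) → (122.3990,128.4286) → (113.2160,123.1060) → (104.0150,128.3974) → (103.9970,139.0114) → (113.1800,144.3340) → (122.3810,139.0426) (closed)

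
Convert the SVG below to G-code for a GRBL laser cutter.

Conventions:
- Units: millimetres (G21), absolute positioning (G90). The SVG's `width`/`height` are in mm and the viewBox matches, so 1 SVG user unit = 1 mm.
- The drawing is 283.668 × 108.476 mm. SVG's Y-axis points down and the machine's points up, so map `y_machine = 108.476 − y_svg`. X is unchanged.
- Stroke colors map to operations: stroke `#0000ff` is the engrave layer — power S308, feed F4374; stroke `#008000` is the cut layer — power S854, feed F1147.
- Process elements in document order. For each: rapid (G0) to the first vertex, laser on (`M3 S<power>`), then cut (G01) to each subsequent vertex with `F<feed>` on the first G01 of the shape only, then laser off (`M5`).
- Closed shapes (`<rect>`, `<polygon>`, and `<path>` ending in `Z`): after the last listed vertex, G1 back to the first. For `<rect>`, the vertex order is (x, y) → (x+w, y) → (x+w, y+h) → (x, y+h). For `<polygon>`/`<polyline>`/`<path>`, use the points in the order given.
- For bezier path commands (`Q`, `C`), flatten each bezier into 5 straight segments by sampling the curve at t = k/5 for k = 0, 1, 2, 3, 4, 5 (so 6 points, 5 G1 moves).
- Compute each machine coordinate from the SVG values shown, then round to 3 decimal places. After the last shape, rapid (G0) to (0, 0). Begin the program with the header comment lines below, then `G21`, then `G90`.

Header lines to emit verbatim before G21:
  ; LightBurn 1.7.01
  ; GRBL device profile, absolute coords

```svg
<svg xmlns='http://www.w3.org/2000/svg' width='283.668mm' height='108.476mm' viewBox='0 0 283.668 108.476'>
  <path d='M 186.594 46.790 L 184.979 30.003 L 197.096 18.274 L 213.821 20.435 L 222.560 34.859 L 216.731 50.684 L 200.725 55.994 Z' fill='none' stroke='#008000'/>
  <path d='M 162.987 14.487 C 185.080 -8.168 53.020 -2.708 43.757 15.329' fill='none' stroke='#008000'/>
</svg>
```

; LightBurn 1.7.01
; GRBL device profile, absolute coords
G21
G90
G0 X186.594 Y61.686
M3 S854
G01 X184.979 Y78.473 F1147
G01 X197.096 Y90.202
G01 X213.821 Y88.041
G01 X222.560 Y73.617
G01 X216.731 Y57.792
G01 X200.725 Y52.482
G01 X186.594 Y61.686
M5
G0 X162.987 Y93.989
M3 S854
G01 X159.960 Y104.333 F1147
G01 X133.230 Y108.674
G01 X96.090 Y107.760
G01 X61.835 Y102.336
G01 X43.757 Y93.147
M5
G0 X0.000 Y0.000

viewBox `0 0 283.668 108.476` with mm width/height → 1 unit = 1 mm. Flip: y_m = 108.476 − y_svg.

**Shape 1** — `<path>` regular polygon, stroke `#008000` → cut (S854, F1147). Machine vertices: (186.594,61.686) → (184.979,78.473) → (197.096,90.202) → (213.821,88.041) → (222.560,73.617) → (216.731,57.792) → (200.725,52.482) → (186.594,61.686). Closed: final G1 returns to the first vertex.

**Shape 2** — `<path>` cubic bezier, stroke `#008000` → cut (S854, F1147). Control points (SVG): P0=(162.987,14.487), P1=(185.080,-8.168), P2=(53.020,-2.708), P3=(43.757,15.329); sampled at t=k/5. Machine vertices: (162.987,93.989) → (159.960,104.333) → (133.230,108.674) → (96.090,107.760) → (61.835,102.336) → (43.757,93.147). Open path.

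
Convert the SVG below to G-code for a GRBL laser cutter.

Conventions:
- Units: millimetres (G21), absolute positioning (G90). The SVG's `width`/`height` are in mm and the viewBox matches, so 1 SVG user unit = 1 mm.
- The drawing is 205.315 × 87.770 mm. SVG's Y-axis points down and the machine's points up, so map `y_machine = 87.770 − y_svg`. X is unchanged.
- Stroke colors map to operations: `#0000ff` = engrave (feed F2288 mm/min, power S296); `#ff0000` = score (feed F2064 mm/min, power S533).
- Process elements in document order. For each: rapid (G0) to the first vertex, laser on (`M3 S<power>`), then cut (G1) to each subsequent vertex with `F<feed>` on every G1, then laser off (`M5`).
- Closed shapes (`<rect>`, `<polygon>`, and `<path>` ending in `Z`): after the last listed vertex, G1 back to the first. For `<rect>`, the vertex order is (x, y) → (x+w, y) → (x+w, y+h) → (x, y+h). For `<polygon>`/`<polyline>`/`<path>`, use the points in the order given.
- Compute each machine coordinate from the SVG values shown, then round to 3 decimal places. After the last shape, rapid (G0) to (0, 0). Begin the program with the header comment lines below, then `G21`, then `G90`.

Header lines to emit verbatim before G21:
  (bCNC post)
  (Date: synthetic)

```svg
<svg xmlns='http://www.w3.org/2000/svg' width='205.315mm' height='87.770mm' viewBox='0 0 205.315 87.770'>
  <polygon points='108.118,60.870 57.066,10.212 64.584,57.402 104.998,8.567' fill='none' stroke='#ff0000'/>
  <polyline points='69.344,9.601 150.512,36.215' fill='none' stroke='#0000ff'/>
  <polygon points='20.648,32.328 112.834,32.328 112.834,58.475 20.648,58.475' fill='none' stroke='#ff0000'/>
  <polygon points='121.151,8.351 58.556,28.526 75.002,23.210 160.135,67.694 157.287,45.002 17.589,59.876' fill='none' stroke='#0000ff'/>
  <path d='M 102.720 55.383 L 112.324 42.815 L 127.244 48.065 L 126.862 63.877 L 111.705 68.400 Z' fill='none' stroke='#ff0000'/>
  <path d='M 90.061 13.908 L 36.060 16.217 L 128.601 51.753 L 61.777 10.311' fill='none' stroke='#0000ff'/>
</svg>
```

1 u = 1 mm; y_m = 87.770 − y.

[1] `<polygon>` closed polygon, #ff0000→score S533 F2064: (108.118,26.900) → (57.066,77.558) → (64.584,30.368) → (104.998,79.203) → (108.118,26.900) (closed)

[2] `<polyline>` line segment, #0000ff→engrave S296 F2288: (69.344,78.169) → (150.512,51.555)

[3] `<polygon>` rectangle, #ff0000→score S533 F2064: (20.648,55.442) → (112.834,55.442) → (112.834,29.295) → (20.648,29.295) → (20.648,55.442) (closed)

[4] `<polygon>` closed polygon, #0000ff→engrave S296 F2288: (121.151,79.419) → (58.556,59.244) → (75.002,64.560) → (160.135,20.076) → (157.287,42.768) → (17.589,27.894) → (121.151,79.419) (closed)

[5] `<path>` regular polygon, #ff0000→score S533 F2064: (102.720,32.387) → (112.324,44.955) → (127.244,39.705) → (126.862,23.893) → (111.705,19.370) → (102.720,32.387) (closed)

[6] `<path>` open polyline, #0000ff→engrave S296 F2288: (90.061,73.862) → (36.060,71.553) → (128.601,36.017) → (61.777,77.459)

(bCNC post)
(Date: synthetic)
G21
G90
G0 X108.118 Y26.900
M3 S533
G1 X57.066 Y77.558 F2064
G1 X64.584 Y30.368 F2064
G1 X104.998 Y79.203 F2064
G1 X108.118 Y26.900 F2064
M5
G0 X69.344 Y78.169
M3 S296
G1 X150.512 Y51.555 F2288
M5
G0 X20.648 Y55.442
M3 S533
G1 X112.834 Y55.442 F2064
G1 X112.834 Y29.295 F2064
G1 X20.648 Y29.295 F2064
G1 X20.648 Y55.442 F2064
M5
G0 X121.151 Y79.419
M3 S296
G1 X58.556 Y59.244 F2288
G1 X75.002 Y64.560 F2288
G1 X160.135 Y20.076 F2288
G1 X157.287 Y42.768 F2288
G1 X17.589 Y27.894 F2288
G1 X121.151 Y79.419 F2288
M5
G0 X102.720 Y32.387
M3 S533
G1 X112.324 Y44.955 F2064
G1 X127.244 Y39.705 F2064
G1 X126.862 Y23.893 F2064
G1 X111.705 Y19.370 F2064
G1 X102.720 Y32.387 F2064
M5
G0 X90.061 Y73.862
M3 S296
G1 X36.060 Y71.553 F2288
G1 X128.601 Y36.017 F2288
G1 X61.777 Y77.459 F2288
M5
G0 X0.000 Y0.000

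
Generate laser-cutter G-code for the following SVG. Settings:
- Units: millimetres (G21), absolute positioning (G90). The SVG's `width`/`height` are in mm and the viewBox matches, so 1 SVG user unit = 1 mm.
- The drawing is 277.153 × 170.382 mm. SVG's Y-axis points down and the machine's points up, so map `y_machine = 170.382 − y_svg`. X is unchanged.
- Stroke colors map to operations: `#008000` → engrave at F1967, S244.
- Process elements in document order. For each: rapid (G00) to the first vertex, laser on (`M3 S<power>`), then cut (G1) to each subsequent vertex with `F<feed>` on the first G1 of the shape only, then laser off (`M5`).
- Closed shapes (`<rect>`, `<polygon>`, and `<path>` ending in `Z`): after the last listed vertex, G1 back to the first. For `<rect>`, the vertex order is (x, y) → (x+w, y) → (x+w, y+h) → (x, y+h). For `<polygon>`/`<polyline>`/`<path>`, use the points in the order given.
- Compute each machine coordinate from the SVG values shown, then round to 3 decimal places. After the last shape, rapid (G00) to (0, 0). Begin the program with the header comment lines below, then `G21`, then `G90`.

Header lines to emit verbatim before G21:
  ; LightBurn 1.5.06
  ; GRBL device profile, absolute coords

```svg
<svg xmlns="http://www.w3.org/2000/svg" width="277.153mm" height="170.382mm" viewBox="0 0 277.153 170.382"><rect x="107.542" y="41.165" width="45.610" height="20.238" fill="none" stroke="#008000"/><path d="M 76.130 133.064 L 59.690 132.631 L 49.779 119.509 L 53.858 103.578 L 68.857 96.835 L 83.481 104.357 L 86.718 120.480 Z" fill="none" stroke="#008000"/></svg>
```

viewBox `0 0 277.153 170.382` with mm width/height → 1 unit = 1 mm. Flip: y_m = 170.382 − y_svg.

**Shape 1** — `<rect>` rectangle, stroke `#008000` → engrave (S244, F1967). Machine vertices: (107.542,129.217) → (153.152,129.217) → (153.152,108.979) → (107.542,108.979) → (107.542,129.217). Closed: final G1 returns to the first vertex.

**Shape 2** — `<path>` regular polygon, stroke `#008000` → engrave (S244, F1967). Machine vertices: (76.130,37.318) → (59.690,37.751) → (49.779,50.873) → (53.858,66.804) → (68.857,73.547) → (83.481,66.025) → (86.718,49.902) → (76.130,37.318). Closed: final G1 returns to the first vertex.

; LightBurn 1.5.06
; GRBL device profile, absolute coords
G21
G90
G00 X107.542 Y129.217
M3 S244
G1 X153.152 Y129.217 F1967
G1 X153.152 Y108.979
G1 X107.542 Y108.979
G1 X107.542 Y129.217
M5
G00 X76.130 Y37.318
M3 S244
G1 X59.690 Y37.751 F1967
G1 X49.779 Y50.873
G1 X53.858 Y66.804
G1 X68.857 Y73.547
G1 X83.481 Y66.025
G1 X86.718 Y49.902
G1 X76.130 Y37.318
M5
G00 X0.000 Y0.000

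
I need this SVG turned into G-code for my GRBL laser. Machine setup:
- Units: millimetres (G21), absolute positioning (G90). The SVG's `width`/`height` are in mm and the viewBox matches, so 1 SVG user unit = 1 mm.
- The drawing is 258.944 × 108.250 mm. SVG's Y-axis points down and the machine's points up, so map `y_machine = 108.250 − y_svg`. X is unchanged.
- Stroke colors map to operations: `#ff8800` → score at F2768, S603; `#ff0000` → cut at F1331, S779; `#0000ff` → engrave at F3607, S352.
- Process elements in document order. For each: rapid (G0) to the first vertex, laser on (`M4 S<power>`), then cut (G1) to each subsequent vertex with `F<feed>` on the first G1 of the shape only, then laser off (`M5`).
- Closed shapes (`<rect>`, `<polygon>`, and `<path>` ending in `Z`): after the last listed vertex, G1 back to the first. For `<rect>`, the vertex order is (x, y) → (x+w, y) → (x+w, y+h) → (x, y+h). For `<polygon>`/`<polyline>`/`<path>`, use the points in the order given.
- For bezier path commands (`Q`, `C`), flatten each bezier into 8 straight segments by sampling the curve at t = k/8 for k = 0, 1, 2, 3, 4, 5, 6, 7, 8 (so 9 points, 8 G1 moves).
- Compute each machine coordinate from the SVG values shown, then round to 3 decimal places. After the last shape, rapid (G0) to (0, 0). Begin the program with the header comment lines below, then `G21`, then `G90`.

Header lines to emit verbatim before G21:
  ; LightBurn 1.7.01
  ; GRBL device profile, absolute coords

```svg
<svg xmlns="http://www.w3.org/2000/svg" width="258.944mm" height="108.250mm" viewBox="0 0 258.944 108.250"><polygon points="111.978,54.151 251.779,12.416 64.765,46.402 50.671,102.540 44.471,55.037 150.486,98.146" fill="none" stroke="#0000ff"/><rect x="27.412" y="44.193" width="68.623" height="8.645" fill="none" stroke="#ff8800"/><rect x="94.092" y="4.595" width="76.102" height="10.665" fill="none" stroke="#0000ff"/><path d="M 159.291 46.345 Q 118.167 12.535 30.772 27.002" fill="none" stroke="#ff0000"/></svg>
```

; LightBurn 1.7.01
; GRBL device profile, absolute coords
G21
G90
G0 X111.978 Y54.099
M4 S352
G1 X251.779 Y95.834 F3607
G1 X64.765 Y61.848
G1 X50.671 Y5.710
G1 X44.471 Y53.213
G1 X150.486 Y10.104
G1 X111.978 Y54.099
M5
G0 X27.412 Y64.057
M4 S603
G1 X96.035 Y64.057 F2768
G1 X96.035 Y55.412
G1 X27.412 Y55.412
G1 X27.412 Y64.057
M5
G0 X94.092 Y103.655
M4 S352
G1 X170.194 Y103.655 F3607
G1 X170.194 Y92.990
G1 X94.092 Y92.990
G1 X94.092 Y103.655
M5
G0 X159.291 Y61.905
M4 S779
G1 X148.287 Y69.603 F1331
G1 X135.837 Y75.793
G1 X121.941 Y80.474
G1 X106.599 Y83.646
G1 X89.811 Y85.309
G1 X71.578 Y85.464
G1 X51.898 Y84.110
G1 X30.772 Y81.248
M5
G0 X0.000 Y0.000

viewBox `0 0 258.944 108.250` with mm width/height → 1 unit = 1 mm. Flip: y_m = 108.250 − y_svg.

**Shape 1** — `<polygon>` closed polygon, stroke `#0000ff` → engrave (S352, F3607). Machine vertices: (111.978,54.099) → (251.779,95.834) → (64.765,61.848) → (50.671,5.710) → (44.471,53.213) → (150.486,10.104) → (111.978,54.099). Closed: final G1 returns to the first vertex.

**Shape 2** — `<rect>` rectangle, stroke `#ff8800` → score (S603, F2768). Machine vertices: (27.412,64.057) → (96.035,64.057) → (96.035,55.412) → (27.412,55.412) → (27.412,64.057). Closed: final G1 returns to the first vertex.

**Shape 3** — `<rect>` rectangle, stroke `#0000ff` → engrave (S352, F3607). Machine vertices: (94.092,103.655) → (170.194,103.655) → (170.194,92.990) → (94.092,92.990) → (94.092,103.655). Closed: final G1 returns to the first vertex.

**Shape 4** — `<path>` quadratic bezier, stroke `#ff0000` → cut (S779, F1331). Control points (SVG): P0=(159.291,46.345), P1=(118.167,12.535), P2=(30.772,27.002); sampled at t=k/8. Machine vertices: (159.291,61.905) → (148.287,69.603) → (135.837,75.793) → (121.941,80.474) → (106.599,83.646) → (89.811,85.309) → (71.578,85.464) → (51.898,84.110) → (30.772,81.248). Open path.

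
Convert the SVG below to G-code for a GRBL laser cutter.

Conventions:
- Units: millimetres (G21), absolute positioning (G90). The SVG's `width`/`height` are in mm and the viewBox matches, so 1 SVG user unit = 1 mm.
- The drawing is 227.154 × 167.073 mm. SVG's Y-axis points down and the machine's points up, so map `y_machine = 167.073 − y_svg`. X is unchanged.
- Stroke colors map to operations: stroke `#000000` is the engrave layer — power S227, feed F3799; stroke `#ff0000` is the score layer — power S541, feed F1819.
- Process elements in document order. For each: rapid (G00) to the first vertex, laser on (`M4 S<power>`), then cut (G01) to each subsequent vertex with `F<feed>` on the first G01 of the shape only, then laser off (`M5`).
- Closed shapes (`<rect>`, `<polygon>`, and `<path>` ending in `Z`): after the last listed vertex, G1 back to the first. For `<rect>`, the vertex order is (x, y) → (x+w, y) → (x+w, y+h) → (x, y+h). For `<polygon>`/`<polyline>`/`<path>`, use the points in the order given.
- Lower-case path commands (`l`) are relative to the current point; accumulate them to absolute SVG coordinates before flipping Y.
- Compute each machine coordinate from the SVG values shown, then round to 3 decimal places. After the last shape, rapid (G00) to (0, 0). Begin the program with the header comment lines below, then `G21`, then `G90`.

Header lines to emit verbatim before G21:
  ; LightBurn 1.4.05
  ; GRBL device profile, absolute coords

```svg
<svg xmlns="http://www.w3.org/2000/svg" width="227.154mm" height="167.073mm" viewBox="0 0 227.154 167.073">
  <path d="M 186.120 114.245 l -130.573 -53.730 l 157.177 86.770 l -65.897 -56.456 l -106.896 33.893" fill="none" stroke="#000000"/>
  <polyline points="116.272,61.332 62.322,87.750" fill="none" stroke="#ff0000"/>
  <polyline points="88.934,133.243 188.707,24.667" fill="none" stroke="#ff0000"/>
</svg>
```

; LightBurn 1.4.05
; GRBL device profile, absolute coords
G21
G90
G00 X186.120 Y52.828
M4 S227
G01 X55.547 Y106.558 F3799
G01 X212.724 Y19.788
G01 X146.827 Y76.244
G01 X39.931 Y42.351
M5
G00 X116.272 Y105.741
M4 S541
G01 X62.322 Y79.323 F1819
M5
G00 X88.934 Y33.830
M4 S541
G01 X188.707 Y142.406 F1819
M5
G00 X0.000 Y0.000

viewBox `0 0 227.154 167.073` with mm width/height → 1 unit = 1 mm. Flip: y_m = 167.073 − y_svg.

**Shape 1** — `<path>` open polyline, stroke `#000000` → engrave (S227, F3799). Machine vertices: (186.120,52.828) → (55.547,106.558) → (212.724,19.788) → (146.827,76.244) → (39.931,42.351). Open path.

**Shape 2** — `<polyline>` line segment, stroke `#ff0000` → score (S541, F1819). Machine vertices: (116.272,105.741) → (62.322,79.323). Open path.

**Shape 3** — `<polyline>` line segment, stroke `#ff0000` → score (S541, F1819). Machine vertices: (88.934,33.830) → (188.707,142.406). Open path.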